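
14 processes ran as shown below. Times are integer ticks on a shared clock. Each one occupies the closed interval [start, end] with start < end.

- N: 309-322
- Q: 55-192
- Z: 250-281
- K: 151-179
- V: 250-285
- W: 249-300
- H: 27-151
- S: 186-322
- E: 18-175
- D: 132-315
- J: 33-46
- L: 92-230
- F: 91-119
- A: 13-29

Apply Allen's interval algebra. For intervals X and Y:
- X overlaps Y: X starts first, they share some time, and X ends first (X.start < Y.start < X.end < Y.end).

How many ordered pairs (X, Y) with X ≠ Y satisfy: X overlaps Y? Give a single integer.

17

Checking all 182 ordered pairs for relation 'overlaps'; matching pairs in alphabetical order:
(A, E): A overlaps E ✓
(A, H): A overlaps H ✓
(D, N): D overlaps N ✓
(D, S): D overlaps S ✓
(E, D): E overlaps D ✓
(E, K): E overlaps K ✓
(E, L): E overlaps L ✓
(E, Q): E overlaps Q ✓
(F, L): F overlaps L ✓
(H, D): H overlaps D ✓
(H, L): H overlaps L ✓
(H, Q): H overlaps Q ✓
(L, D): L overlaps D ✓
(L, S): L overlaps S ✓
(Q, D): Q overlaps D ✓
(Q, L): Q overlaps L ✓
(Q, S): Q overlaps S ✓
Count: 17.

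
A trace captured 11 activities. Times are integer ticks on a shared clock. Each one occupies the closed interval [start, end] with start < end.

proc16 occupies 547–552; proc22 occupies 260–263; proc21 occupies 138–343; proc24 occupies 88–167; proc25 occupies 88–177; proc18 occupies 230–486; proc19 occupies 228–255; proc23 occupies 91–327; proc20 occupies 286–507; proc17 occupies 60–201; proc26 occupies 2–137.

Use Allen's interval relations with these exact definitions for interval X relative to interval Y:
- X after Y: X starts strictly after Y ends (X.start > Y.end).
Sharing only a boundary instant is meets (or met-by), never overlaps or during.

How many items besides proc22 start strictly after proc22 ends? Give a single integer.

2

Target proc22 = [260, 263].
proc16 [547, 552] → after → counts.
proc17 [60, 201] → before → no.
proc18 [230, 486] → contains → no.
proc19 [228, 255] → before → no.
proc20 [286, 507] → after → counts.
proc21 [138, 343] → contains → no.
proc23 [91, 327] → contains → no.
proc24 [88, 167] → before → no.
proc25 [88, 177] → before → no.
proc26 [2, 137] → before → no.
Total: 2.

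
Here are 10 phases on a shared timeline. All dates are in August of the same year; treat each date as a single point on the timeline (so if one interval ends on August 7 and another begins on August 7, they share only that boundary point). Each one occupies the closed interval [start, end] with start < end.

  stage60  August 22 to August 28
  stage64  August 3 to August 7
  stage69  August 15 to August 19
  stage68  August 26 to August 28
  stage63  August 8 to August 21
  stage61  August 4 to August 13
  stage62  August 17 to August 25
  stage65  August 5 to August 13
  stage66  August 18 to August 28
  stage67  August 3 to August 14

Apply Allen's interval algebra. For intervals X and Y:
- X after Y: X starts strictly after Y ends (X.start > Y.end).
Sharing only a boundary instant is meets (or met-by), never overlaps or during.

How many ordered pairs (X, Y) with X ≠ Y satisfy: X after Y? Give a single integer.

Checking all 90 ordered pairs for relation 'after'; matching pairs in alphabetical order:
(stage60, stage61): stage60 after stage61 ✓
(stage60, stage63): stage60 after stage63 ✓
(stage60, stage64): stage60 after stage64 ✓
(stage60, stage65): stage60 after stage65 ✓
(stage60, stage67): stage60 after stage67 ✓
(stage60, stage69): stage60 after stage69 ✓
(stage62, stage61): stage62 after stage61 ✓
(stage62, stage64): stage62 after stage64 ✓
(stage62, stage65): stage62 after stage65 ✓
(stage62, stage67): stage62 after stage67 ✓
(stage63, stage64): stage63 after stage64 ✓
(stage66, stage61): stage66 after stage61 ✓
(stage66, stage64): stage66 after stage64 ✓
(stage66, stage65): stage66 after stage65 ✓
(stage66, stage67): stage66 after stage67 ✓
(stage68, stage61): stage68 after stage61 ✓
(stage68, stage62): stage68 after stage62 ✓
(stage68, stage63): stage68 after stage63 ✓
(stage68, stage64): stage68 after stage64 ✓
(stage68, stage65): stage68 after stage65 ✓
(stage68, stage67): stage68 after stage67 ✓
(stage68, stage69): stage68 after stage69 ✓
(stage69, stage61): stage69 after stage61 ✓
(stage69, stage64): stage69 after stage64 ✓
... plus 2 further pairs not listed.
Count: 26.

26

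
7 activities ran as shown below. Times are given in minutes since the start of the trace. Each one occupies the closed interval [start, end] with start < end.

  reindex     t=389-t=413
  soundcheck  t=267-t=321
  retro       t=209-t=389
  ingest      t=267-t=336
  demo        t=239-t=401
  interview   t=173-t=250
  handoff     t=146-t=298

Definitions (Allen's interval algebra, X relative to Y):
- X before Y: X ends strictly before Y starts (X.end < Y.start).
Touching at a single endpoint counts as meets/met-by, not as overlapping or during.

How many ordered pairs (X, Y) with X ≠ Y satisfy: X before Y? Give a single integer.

6

Checking all 42 ordered pairs for relation 'before'; matching pairs in alphabetical order:
(handoff, reindex): handoff before reindex ✓
(ingest, reindex): ingest before reindex ✓
(interview, ingest): interview before ingest ✓
(interview, reindex): interview before reindex ✓
(interview, soundcheck): interview before soundcheck ✓
(soundcheck, reindex): soundcheck before reindex ✓
Count: 6.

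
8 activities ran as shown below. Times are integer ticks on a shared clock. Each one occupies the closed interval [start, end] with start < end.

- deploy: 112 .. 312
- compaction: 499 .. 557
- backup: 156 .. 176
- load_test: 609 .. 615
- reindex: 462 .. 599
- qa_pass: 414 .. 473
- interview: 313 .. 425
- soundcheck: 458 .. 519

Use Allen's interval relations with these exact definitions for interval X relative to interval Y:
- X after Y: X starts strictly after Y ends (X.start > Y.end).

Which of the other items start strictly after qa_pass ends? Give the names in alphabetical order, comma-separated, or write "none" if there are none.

compaction, load_test

Target qa_pass = [414, 473].
backup [156, 176] → before → no.
compaction [499, 557] → after → yes.
deploy [112, 312] → before → no.
interview [313, 425] → overlaps → no.
load_test [609, 615] → after → yes.
reindex [462, 599] → overlapped-by → no.
soundcheck [458, 519] → overlapped-by → no.
Result: compaction, load_test.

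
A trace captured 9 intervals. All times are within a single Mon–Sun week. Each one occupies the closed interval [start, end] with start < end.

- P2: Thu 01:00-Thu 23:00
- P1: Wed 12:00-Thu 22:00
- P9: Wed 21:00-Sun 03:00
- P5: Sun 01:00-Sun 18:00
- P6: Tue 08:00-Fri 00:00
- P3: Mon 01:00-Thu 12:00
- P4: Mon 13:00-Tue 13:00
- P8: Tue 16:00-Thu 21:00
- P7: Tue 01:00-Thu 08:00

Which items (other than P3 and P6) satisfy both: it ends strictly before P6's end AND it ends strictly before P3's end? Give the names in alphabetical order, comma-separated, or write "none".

P4, P7

Conditions: its end is strictly before P6's end (X.end < Fri 00:00) AND its end is strictly before P3's end (X.end < Thu 12:00).
P1: end Thu 22:00 < Fri 00:00? ✓; end Thu 22:00 < Thu 12:00? ✗ → no.
P2: end Thu 23:00 < Fri 00:00? ✓; end Thu 23:00 < Thu 12:00? ✗ → no.
P4: end Tue 13:00 < Fri 00:00? ✓; end Tue 13:00 < Thu 12:00? ✓ → yes.
P5: end Sun 18:00 < Fri 00:00? ✗; end Sun 18:00 < Thu 12:00? ✗ → no.
P7: end Thu 08:00 < Fri 00:00? ✓; end Thu 08:00 < Thu 12:00? ✓ → yes.
P8: end Thu 21:00 < Fri 00:00? ✓; end Thu 21:00 < Thu 12:00? ✗ → no.
P9: end Sun 03:00 < Fri 00:00? ✗; end Sun 03:00 < Thu 12:00? ✗ → no.
Result: P4, P7.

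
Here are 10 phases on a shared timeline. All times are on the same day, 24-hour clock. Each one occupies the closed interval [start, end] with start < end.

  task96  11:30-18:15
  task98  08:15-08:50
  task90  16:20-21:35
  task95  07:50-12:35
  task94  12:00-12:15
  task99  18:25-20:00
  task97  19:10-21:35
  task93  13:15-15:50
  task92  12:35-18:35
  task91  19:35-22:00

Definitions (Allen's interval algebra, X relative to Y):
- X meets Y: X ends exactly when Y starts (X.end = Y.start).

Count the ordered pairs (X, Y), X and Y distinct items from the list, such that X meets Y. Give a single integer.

1

Checking all 90 ordered pairs for relation 'meets'; matching pairs in alphabetical order:
(task95, task92): task95 meets task92 ✓
Count: 1.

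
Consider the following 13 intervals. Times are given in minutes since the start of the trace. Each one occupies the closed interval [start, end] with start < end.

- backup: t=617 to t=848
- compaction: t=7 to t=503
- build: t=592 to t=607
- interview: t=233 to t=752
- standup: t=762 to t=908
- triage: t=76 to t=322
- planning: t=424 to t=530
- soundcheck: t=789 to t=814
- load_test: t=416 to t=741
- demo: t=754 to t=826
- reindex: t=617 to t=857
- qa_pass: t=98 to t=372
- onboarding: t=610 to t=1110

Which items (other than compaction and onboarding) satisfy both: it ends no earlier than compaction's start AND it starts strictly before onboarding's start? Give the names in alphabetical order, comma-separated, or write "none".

build, interview, load_test, planning, qa_pass, triage

Conditions: its end is no earlier than compaction's start (X.end >= t=7) AND its start is strictly before onboarding's start (X.start < t=610).
backup: end t=848 >= t=7? ✓; start t=617 < t=610? ✗ → no.
build: end t=607 >= t=7? ✓; start t=592 < t=610? ✓ → yes.
demo: end t=826 >= t=7? ✓; start t=754 < t=610? ✗ → no.
interview: end t=752 >= t=7? ✓; start t=233 < t=610? ✓ → yes.
load_test: end t=741 >= t=7? ✓; start t=416 < t=610? ✓ → yes.
planning: end t=530 >= t=7? ✓; start t=424 < t=610? ✓ → yes.
qa_pass: end t=372 >= t=7? ✓; start t=98 < t=610? ✓ → yes.
reindex: end t=857 >= t=7? ✓; start t=617 < t=610? ✗ → no.
soundcheck: end t=814 >= t=7? ✓; start t=789 < t=610? ✗ → no.
standup: end t=908 >= t=7? ✓; start t=762 < t=610? ✗ → no.
triage: end t=322 >= t=7? ✓; start t=76 < t=610? ✓ → yes.
Result: build, interview, load_test, planning, qa_pass, triage.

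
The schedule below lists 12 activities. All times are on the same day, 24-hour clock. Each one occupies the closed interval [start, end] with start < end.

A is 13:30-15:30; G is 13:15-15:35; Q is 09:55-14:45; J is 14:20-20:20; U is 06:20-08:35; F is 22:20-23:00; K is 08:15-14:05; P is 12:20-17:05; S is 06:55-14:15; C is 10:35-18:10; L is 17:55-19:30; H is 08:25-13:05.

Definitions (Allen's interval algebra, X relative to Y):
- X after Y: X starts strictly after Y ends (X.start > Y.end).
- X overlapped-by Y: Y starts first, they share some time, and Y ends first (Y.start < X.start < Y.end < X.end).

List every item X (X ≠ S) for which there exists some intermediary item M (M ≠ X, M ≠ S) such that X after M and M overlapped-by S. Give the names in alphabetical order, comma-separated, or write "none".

Target S = [06:55, 14:15].
Intermediaries M with M overlapped-by S: A, C, G, P, Q.
Via A — items with X after A: F, L.
Via C — items with X after C: F.
Via G — items with X after G: F, L.
Via P — items with X after P: F, L.
Via Q — items with X after Q: F, L.
Union: F, L.

F, L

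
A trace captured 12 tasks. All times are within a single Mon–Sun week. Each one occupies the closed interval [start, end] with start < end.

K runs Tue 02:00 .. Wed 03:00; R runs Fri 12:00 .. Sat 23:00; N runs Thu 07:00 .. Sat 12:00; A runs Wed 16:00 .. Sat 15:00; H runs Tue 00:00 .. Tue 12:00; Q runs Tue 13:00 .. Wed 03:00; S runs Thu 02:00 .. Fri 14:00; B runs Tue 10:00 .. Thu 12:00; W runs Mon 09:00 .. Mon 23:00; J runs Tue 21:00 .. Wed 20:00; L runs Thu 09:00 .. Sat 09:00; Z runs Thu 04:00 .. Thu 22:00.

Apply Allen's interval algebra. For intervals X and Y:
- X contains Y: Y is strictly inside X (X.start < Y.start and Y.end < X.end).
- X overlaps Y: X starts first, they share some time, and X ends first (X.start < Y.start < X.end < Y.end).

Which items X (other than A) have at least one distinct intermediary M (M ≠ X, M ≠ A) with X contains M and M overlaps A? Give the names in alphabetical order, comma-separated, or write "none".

Target A = [Wed 16:00, Sat 15:00].
Intermediaries M with M overlaps A: B, J.
Via B — items with X contains B: none.
Via J — items with X contains J: B.
Union: B.

B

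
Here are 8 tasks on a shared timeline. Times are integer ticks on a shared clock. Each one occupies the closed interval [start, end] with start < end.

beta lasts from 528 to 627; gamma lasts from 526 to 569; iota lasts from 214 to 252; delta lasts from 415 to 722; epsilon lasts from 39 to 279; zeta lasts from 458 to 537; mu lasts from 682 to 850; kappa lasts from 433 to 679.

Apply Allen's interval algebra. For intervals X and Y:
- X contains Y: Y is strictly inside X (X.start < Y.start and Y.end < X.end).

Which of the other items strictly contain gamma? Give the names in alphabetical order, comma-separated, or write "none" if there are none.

delta, kappa

Target gamma = [526, 569].
beta [528, 627] → overlapped-by → no.
delta [415, 722] → contains → yes.
epsilon [39, 279] → before → no.
iota [214, 252] → before → no.
kappa [433, 679] → contains → yes.
mu [682, 850] → after → no.
zeta [458, 537] → overlaps → no.
Result: delta, kappa.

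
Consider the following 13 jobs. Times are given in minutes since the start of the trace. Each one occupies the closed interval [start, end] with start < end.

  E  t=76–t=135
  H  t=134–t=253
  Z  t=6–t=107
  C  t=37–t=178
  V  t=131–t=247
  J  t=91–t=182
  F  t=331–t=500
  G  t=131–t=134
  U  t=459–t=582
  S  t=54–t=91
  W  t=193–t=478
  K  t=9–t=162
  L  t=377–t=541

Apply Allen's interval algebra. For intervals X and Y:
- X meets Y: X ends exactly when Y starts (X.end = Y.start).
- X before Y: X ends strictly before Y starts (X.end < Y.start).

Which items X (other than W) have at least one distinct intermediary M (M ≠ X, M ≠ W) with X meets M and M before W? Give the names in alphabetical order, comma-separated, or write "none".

Target W = [t=193, t=478].
Intermediaries M with M before W: C, E, G, J, K, S, Z.
Via C — items with X meets C: none.
Via E — items with X meets E: none.
Via G — items with X meets G: none.
Via J — items with X meets J: S.
Via K — items with X meets K: none.
Via S — items with X meets S: none.
Via Z — items with X meets Z: none.
Union: S.

S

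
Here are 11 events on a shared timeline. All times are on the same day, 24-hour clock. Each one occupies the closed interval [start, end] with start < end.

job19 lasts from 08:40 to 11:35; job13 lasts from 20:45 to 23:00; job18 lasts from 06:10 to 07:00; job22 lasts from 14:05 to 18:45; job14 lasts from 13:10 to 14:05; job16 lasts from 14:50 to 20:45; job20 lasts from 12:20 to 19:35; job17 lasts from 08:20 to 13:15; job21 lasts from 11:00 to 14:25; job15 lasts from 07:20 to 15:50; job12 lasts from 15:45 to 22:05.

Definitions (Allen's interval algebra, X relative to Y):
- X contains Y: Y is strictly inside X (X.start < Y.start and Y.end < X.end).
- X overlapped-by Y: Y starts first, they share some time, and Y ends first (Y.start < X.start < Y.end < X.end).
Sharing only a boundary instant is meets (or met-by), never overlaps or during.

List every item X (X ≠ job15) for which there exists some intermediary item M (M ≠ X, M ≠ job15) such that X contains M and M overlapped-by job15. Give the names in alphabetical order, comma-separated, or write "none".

Target job15 = [07:20, 15:50].
Intermediaries M with M overlapped-by job15: job12, job16, job20, job22.
Via job12 — items with X contains job12: none.
Via job16 — items with X contains job16: none.
Via job20 — items with X contains job20: none.
Via job22 — items with X contains job22: job20.
Union: job20.

job20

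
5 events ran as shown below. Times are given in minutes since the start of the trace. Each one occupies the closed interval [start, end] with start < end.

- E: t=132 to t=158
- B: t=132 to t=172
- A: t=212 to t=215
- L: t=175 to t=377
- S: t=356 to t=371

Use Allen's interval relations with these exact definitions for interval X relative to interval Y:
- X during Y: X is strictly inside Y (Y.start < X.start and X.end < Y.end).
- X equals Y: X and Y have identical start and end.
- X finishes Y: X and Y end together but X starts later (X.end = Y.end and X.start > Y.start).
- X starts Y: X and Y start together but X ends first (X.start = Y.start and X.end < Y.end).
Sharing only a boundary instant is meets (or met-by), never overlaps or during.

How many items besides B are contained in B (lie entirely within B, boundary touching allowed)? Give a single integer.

Target B = [t=132, t=172].
A [t=212, t=215] → after → no.
E [t=132, t=158] → starts → counts.
L [t=175, t=377] → after → no.
S [t=356, t=371] → after → no.
Total: 1.

1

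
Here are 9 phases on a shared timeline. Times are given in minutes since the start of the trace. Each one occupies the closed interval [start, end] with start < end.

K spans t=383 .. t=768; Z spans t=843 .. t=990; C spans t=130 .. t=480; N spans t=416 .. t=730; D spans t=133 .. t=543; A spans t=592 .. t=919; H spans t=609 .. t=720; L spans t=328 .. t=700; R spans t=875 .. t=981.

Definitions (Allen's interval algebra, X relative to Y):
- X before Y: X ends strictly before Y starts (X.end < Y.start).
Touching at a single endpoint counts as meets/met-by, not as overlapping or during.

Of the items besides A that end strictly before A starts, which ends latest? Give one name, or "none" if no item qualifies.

Target A = [t=592, t=919].
C [t=130, t=480] → before → candidate.
D [t=133, t=543] → before → candidate.
H [t=609, t=720] → during → excluded.
K [t=383, t=768] → overlaps → excluded.
L [t=328, t=700] → overlaps → excluded.
N [t=416, t=730] → overlaps → excluded.
R [t=875, t=981] → overlapped-by → excluded.
Z [t=843, t=990] → overlapped-by → excluded.
Among candidates, latest end is t=543 → D.

D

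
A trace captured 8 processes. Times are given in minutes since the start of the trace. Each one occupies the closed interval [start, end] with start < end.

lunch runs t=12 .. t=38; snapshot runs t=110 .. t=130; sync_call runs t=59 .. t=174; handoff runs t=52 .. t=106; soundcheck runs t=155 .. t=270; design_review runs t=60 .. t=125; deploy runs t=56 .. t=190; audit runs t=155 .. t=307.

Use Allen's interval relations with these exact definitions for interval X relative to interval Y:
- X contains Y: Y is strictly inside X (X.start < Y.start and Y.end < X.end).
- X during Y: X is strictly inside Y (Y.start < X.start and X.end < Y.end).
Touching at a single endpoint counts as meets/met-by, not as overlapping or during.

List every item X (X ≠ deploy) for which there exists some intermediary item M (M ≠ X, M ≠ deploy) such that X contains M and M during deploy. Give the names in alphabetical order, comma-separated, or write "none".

Target deploy = [t=56, t=190].
Intermediaries M with M during deploy: design_review, snapshot, sync_call.
Via design_review — items with X contains design_review: sync_call.
Via snapshot — items with X contains snapshot: sync_call.
Via sync_call — items with X contains sync_call: none.
Union: sync_call.

sync_call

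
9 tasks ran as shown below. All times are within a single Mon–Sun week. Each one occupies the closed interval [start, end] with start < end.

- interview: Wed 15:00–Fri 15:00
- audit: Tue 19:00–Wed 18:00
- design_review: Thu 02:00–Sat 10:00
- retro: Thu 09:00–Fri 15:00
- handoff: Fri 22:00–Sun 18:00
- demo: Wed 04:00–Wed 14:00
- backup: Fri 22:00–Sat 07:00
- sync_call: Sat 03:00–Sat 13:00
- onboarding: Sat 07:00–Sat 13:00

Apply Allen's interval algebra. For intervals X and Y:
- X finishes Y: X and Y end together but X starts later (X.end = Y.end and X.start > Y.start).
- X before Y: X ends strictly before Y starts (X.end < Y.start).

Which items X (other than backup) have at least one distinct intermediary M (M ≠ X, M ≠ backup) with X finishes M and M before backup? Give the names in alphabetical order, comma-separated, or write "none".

Target backup = [Fri 22:00, Sat 07:00].
Intermediaries M with M before backup: audit, demo, interview, retro.
Via audit — items with X finishes audit: none.
Via demo — items with X finishes demo: none.
Via interview — items with X finishes interview: retro.
Via retro — items with X finishes retro: none.
Union: retro.

retro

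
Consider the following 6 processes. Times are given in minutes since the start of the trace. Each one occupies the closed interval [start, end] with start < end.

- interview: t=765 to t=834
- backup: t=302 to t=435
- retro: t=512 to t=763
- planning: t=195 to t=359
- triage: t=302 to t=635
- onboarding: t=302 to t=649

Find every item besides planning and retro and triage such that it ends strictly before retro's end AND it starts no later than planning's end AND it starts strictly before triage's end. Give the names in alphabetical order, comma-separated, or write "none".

Conditions: its end is strictly before retro's end (X.end < t=763) AND its start is no later than planning's end (X.start <= t=359) AND its start is strictly before triage's end (X.start < t=635).
backup: end t=435 < t=763? ✓; start t=302 <= t=359? ✓; start t=302 < t=635? ✓ → yes.
interview: end t=834 < t=763? ✗; start t=765 <= t=359? ✗; start t=765 < t=635? ✗ → no.
onboarding: end t=649 < t=763? ✓; start t=302 <= t=359? ✓; start t=302 < t=635? ✓ → yes.
Result: backup, onboarding.

backup, onboarding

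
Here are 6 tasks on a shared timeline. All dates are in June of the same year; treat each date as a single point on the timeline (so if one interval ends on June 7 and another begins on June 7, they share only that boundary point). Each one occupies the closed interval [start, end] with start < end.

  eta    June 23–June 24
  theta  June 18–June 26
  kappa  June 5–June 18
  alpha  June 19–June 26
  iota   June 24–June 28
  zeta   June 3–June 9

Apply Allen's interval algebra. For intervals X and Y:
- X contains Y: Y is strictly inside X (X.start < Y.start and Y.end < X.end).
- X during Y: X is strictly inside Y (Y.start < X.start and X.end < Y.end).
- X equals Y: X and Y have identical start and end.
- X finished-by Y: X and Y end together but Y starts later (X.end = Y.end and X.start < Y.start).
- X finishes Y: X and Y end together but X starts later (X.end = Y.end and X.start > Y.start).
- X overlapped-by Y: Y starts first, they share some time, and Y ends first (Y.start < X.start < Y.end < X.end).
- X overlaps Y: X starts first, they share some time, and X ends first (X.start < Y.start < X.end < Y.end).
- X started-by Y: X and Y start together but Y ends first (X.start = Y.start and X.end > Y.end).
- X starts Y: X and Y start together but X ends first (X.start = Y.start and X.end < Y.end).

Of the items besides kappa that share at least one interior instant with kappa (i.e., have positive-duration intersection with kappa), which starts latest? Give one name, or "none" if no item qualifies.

Target kappa = [June 5, June 18].
alpha [June 19, June 26] → after → excluded.
eta [June 23, June 24] → after → excluded.
iota [June 24, June 28] → after → excluded.
theta [June 18, June 26] → met-by → excluded.
zeta [June 3, June 9] → overlaps → candidate.
Among candidates, latest start is June 3 → zeta.

zeta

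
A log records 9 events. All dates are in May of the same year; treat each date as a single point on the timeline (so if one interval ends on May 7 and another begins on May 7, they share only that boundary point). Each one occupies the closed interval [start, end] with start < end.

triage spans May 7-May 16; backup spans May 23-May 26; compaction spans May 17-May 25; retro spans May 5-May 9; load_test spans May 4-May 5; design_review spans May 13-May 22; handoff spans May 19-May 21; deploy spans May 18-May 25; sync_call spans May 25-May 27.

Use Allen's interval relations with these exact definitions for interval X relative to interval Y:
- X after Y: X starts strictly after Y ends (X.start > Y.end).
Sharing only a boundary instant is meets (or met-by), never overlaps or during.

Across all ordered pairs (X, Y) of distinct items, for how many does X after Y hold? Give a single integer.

22

Checking all 72 ordered pairs for relation 'after'; matching pairs in alphabetical order:
(backup, design_review): backup after design_review ✓
(backup, handoff): backup after handoff ✓
(backup, load_test): backup after load_test ✓
(backup, retro): backup after retro ✓
(backup, triage): backup after triage ✓
(compaction, load_test): compaction after load_test ✓
(compaction, retro): compaction after retro ✓
(compaction, triage): compaction after triage ✓
(deploy, load_test): deploy after load_test ✓
(deploy, retro): deploy after retro ✓
(deploy, triage): deploy after triage ✓
(design_review, load_test): design_review after load_test ✓
(design_review, retro): design_review after retro ✓
(handoff, load_test): handoff after load_test ✓
(handoff, retro): handoff after retro ✓
(handoff, triage): handoff after triage ✓
(sync_call, design_review): sync_call after design_review ✓
(sync_call, handoff): sync_call after handoff ✓
(sync_call, load_test): sync_call after load_test ✓
(sync_call, retro): sync_call after retro ✓
(sync_call, triage): sync_call after triage ✓
(triage, load_test): triage after load_test ✓
Count: 22.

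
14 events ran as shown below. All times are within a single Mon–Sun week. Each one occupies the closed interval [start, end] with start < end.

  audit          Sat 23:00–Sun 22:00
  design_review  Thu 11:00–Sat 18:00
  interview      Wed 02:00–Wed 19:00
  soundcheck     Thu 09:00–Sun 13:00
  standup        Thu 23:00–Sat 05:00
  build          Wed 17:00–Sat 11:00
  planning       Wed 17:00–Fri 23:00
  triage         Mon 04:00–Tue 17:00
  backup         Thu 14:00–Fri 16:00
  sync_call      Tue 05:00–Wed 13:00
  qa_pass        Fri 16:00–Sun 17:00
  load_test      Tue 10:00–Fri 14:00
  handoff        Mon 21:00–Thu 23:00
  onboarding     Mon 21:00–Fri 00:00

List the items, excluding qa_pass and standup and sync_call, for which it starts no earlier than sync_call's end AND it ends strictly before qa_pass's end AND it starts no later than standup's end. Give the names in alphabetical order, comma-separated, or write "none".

backup, build, design_review, planning, soundcheck

Conditions: its start is no earlier than sync_call's end (X.start >= Wed 13:00) AND its end is strictly before qa_pass's end (X.end < Sun 17:00) AND its start is no later than standup's end (X.start <= Sat 05:00).
audit: start Sat 23:00 >= Wed 13:00? ✓; end Sun 22:00 < Sun 17:00? ✗; start Sat 23:00 <= Sat 05:00? ✗ → no.
backup: start Thu 14:00 >= Wed 13:00? ✓; end Fri 16:00 < Sun 17:00? ✓; start Thu 14:00 <= Sat 05:00? ✓ → yes.
build: start Wed 17:00 >= Wed 13:00? ✓; end Sat 11:00 < Sun 17:00? ✓; start Wed 17:00 <= Sat 05:00? ✓ → yes.
design_review: start Thu 11:00 >= Wed 13:00? ✓; end Sat 18:00 < Sun 17:00? ✓; start Thu 11:00 <= Sat 05:00? ✓ → yes.
handoff: start Mon 21:00 >= Wed 13:00? ✗; end Thu 23:00 < Sun 17:00? ✓; start Mon 21:00 <= Sat 05:00? ✓ → no.
interview: start Wed 02:00 >= Wed 13:00? ✗; end Wed 19:00 < Sun 17:00? ✓; start Wed 02:00 <= Sat 05:00? ✓ → no.
load_test: start Tue 10:00 >= Wed 13:00? ✗; end Fri 14:00 < Sun 17:00? ✓; start Tue 10:00 <= Sat 05:00? ✓ → no.
onboarding: start Mon 21:00 >= Wed 13:00? ✗; end Fri 00:00 < Sun 17:00? ✓; start Mon 21:00 <= Sat 05:00? ✓ → no.
planning: start Wed 17:00 >= Wed 13:00? ✓; end Fri 23:00 < Sun 17:00? ✓; start Wed 17:00 <= Sat 05:00? ✓ → yes.
soundcheck: start Thu 09:00 >= Wed 13:00? ✓; end Sun 13:00 < Sun 17:00? ✓; start Thu 09:00 <= Sat 05:00? ✓ → yes.
triage: start Mon 04:00 >= Wed 13:00? ✗; end Tue 17:00 < Sun 17:00? ✓; start Mon 04:00 <= Sat 05:00? ✓ → no.
Result: backup, build, design_review, planning, soundcheck.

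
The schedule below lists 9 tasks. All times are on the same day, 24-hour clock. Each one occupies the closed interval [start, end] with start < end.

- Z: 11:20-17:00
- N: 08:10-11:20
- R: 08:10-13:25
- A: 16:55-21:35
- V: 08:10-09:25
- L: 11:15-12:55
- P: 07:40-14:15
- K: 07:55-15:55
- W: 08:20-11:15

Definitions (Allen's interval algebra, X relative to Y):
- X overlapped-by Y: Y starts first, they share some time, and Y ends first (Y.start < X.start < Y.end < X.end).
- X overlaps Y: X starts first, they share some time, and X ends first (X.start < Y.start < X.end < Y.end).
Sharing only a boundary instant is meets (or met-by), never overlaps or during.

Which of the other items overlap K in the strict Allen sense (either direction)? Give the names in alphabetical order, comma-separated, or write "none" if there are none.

Target K = [07:55, 15:55].
A [16:55, 21:35] → after → no.
L [11:15, 12:55] → during → no.
N [08:10, 11:20] → during → no.
P [07:40, 14:15] → overlaps → yes.
R [08:10, 13:25] → during → no.
V [08:10, 09:25] → during → no.
W [08:20, 11:15] → during → no.
Z [11:20, 17:00] → overlapped-by → yes.
Result: P, Z.

P, Z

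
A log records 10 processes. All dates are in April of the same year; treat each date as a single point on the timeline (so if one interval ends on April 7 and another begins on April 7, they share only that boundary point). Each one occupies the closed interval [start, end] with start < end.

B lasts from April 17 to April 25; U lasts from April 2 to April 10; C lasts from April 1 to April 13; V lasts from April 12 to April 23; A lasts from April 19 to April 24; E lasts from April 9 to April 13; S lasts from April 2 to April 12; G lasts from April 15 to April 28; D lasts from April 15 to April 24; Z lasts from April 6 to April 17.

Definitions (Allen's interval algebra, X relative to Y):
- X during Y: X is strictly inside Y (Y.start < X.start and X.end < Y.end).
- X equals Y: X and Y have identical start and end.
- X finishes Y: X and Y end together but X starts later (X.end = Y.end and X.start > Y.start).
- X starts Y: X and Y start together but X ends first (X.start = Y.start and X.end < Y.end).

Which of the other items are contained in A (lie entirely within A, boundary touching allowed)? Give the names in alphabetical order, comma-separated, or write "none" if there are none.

Target A = [April 19, April 24].
B [April 17, April 25] → contains → no.
C [April 1, April 13] → before → no.
D [April 15, April 24] → finished-by → no.
E [April 9, April 13] → before → no.
G [April 15, April 28] → contains → no.
S [April 2, April 12] → before → no.
U [April 2, April 10] → before → no.
V [April 12, April 23] → overlaps → no.
Z [April 6, April 17] → before → no.
Result: none.

none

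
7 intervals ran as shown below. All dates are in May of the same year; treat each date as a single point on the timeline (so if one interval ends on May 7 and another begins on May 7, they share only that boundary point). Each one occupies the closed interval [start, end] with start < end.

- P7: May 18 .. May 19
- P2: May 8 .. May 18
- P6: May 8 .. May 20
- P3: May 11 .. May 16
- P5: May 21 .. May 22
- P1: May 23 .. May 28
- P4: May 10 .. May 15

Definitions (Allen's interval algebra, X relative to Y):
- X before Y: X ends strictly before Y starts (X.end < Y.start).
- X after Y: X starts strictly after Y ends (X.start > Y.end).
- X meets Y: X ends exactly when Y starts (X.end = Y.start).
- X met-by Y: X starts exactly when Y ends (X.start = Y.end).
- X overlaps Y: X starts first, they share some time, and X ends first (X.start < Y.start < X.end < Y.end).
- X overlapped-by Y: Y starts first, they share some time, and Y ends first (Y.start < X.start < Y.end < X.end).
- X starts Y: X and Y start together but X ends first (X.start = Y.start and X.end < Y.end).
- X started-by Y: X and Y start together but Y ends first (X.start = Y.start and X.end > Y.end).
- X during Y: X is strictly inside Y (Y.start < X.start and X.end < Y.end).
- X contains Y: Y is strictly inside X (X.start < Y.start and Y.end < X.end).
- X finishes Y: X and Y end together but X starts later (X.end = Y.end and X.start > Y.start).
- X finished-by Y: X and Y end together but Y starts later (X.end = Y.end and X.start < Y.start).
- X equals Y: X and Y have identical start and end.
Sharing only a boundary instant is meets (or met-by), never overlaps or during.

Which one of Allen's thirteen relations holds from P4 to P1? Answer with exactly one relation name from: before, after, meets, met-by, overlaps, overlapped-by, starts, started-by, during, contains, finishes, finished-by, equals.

P4 = [May 10, May 15]; P1 = [May 23, May 28].
Compare endpoints: P4.start < P1.start, P4.start < P1.end, P4.end < P1.start, P4.end < P1.end.
That pattern is 'before'.

before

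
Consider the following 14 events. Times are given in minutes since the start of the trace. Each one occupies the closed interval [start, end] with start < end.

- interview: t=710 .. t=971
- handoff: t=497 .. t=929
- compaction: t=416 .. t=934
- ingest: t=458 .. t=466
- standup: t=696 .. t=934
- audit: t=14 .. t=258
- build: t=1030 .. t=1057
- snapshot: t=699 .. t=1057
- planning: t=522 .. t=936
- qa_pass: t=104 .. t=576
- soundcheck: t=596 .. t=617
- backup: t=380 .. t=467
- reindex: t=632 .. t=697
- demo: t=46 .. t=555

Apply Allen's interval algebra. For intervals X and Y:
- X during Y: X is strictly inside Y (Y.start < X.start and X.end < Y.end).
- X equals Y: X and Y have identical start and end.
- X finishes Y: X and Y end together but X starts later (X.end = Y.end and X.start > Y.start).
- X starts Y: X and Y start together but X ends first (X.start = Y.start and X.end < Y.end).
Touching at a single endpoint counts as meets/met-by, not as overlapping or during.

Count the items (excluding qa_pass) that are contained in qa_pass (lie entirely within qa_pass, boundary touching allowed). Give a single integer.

Target qa_pass = [t=104, t=576].
audit [t=14, t=258] → overlaps → no.
backup [t=380, t=467] → during → counts.
build [t=1030, t=1057] → after → no.
compaction [t=416, t=934] → overlapped-by → no.
demo [t=46, t=555] → overlaps → no.
handoff [t=497, t=929] → overlapped-by → no.
ingest [t=458, t=466] → during → counts.
interview [t=710, t=971] → after → no.
planning [t=522, t=936] → overlapped-by → no.
reindex [t=632, t=697] → after → no.
snapshot [t=699, t=1057] → after → no.
soundcheck [t=596, t=617] → after → no.
standup [t=696, t=934] → after → no.
Total: 2.

2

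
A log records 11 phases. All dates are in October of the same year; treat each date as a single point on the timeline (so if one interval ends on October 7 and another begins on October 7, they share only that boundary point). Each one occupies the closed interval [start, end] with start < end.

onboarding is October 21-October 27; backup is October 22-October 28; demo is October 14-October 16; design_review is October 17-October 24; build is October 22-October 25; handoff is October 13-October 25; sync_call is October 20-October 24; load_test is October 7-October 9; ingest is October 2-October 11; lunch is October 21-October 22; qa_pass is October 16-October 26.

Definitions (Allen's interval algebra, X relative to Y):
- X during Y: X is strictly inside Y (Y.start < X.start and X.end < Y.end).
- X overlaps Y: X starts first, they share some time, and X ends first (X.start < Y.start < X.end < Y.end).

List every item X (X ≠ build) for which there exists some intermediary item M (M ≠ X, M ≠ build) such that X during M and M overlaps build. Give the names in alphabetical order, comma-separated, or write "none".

lunch

Target build = [October 22, October 25].
Intermediaries M with M overlaps build: design_review, sync_call.
Via design_review — items with X during design_review: lunch.
Via sync_call — items with X during sync_call: lunch.
Union: lunch.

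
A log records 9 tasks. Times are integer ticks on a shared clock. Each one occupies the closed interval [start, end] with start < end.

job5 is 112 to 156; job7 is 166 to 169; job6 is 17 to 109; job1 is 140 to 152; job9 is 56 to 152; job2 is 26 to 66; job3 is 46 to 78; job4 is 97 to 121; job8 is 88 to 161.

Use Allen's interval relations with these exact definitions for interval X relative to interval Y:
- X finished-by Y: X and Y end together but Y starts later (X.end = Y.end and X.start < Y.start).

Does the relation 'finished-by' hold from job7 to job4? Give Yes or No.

No

job7 = [166, 169], job4 = [97, 121].
Actual relation of job7 to job4: after.
Asked whether 'finished-by' holds → No.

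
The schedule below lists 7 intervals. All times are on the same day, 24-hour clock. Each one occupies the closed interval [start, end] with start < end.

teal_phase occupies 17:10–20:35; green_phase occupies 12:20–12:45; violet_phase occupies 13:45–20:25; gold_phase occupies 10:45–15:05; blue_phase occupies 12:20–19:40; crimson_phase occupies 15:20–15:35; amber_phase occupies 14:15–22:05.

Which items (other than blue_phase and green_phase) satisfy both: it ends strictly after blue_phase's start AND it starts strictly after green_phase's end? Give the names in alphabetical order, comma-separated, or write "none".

Conditions: its end is strictly after blue_phase's start (X.end > 12:20) AND its start is strictly after green_phase's end (X.start > 12:45).
amber_phase: end 22:05 > 12:20? ✓; start 14:15 > 12:45? ✓ → yes.
crimson_phase: end 15:35 > 12:20? ✓; start 15:20 > 12:45? ✓ → yes.
gold_phase: end 15:05 > 12:20? ✓; start 10:45 > 12:45? ✗ → no.
teal_phase: end 20:35 > 12:20? ✓; start 17:10 > 12:45? ✓ → yes.
violet_phase: end 20:25 > 12:20? ✓; start 13:45 > 12:45? ✓ → yes.
Result: amber_phase, crimson_phase, teal_phase, violet_phase.

amber_phase, crimson_phase, teal_phase, violet_phase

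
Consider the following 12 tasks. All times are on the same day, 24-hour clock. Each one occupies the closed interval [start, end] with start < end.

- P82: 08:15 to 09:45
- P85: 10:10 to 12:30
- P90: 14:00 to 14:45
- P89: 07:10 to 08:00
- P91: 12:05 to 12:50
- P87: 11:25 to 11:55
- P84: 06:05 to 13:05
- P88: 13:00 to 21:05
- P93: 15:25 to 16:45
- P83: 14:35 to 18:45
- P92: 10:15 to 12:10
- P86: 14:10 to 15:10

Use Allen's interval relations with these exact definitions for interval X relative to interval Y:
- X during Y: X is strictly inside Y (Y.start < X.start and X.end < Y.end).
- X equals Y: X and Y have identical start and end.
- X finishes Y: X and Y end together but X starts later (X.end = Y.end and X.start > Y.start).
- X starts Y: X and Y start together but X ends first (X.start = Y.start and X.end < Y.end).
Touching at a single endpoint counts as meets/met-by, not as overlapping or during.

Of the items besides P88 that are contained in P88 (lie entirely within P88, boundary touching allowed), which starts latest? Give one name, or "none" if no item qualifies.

P93

Target P88 = [13:00, 21:05].
P82 [08:15, 09:45] → before → excluded.
P83 [14:35, 18:45] → during → candidate.
P84 [06:05, 13:05] → overlaps → excluded.
P85 [10:10, 12:30] → before → excluded.
P86 [14:10, 15:10] → during → candidate.
P87 [11:25, 11:55] → before → excluded.
P89 [07:10, 08:00] → before → excluded.
P90 [14:00, 14:45] → during → candidate.
P91 [12:05, 12:50] → before → excluded.
P92 [10:15, 12:10] → before → excluded.
P93 [15:25, 16:45] → during → candidate.
Among candidates, latest start is 15:25 → P93.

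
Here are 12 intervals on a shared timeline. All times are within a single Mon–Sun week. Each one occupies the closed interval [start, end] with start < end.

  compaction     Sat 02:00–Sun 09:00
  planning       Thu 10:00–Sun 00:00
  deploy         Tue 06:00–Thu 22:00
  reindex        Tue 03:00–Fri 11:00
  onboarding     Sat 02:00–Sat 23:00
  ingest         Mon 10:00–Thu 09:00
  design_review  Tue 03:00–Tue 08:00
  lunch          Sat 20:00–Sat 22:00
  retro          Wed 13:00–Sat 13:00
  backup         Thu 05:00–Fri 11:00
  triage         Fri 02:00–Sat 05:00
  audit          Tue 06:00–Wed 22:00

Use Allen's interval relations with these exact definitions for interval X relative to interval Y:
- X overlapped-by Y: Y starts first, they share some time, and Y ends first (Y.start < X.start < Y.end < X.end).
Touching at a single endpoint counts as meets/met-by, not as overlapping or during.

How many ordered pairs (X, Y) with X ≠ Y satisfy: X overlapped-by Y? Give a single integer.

21

Checking all 132 ordered pairs for relation 'overlapped-by'; matching pairs in alphabetical order:
(audit, design_review): audit overlapped-by design_review ✓
(backup, deploy): backup overlapped-by deploy ✓
(backup, ingest): backup overlapped-by ingest ✓
(compaction, planning): compaction overlapped-by planning ✓
(compaction, retro): compaction overlapped-by retro ✓
(compaction, triage): compaction overlapped-by triage ✓
(deploy, design_review): deploy overlapped-by design_review ✓
(deploy, ingest): deploy overlapped-by ingest ✓
(onboarding, retro): onboarding overlapped-by retro ✓
(onboarding, triage): onboarding overlapped-by triage ✓
(planning, backup): planning overlapped-by backup ✓
(planning, deploy): planning overlapped-by deploy ✓
(planning, reindex): planning overlapped-by reindex ✓
(planning, retro): planning overlapped-by retro ✓
(reindex, ingest): reindex overlapped-by ingest ✓
(retro, audit): retro overlapped-by audit ✓
(retro, deploy): retro overlapped-by deploy ✓
(retro, ingest): retro overlapped-by ingest ✓
(retro, reindex): retro overlapped-by reindex ✓
(triage, backup): triage overlapped-by backup ✓
(triage, reindex): triage overlapped-by reindex ✓
Count: 21.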